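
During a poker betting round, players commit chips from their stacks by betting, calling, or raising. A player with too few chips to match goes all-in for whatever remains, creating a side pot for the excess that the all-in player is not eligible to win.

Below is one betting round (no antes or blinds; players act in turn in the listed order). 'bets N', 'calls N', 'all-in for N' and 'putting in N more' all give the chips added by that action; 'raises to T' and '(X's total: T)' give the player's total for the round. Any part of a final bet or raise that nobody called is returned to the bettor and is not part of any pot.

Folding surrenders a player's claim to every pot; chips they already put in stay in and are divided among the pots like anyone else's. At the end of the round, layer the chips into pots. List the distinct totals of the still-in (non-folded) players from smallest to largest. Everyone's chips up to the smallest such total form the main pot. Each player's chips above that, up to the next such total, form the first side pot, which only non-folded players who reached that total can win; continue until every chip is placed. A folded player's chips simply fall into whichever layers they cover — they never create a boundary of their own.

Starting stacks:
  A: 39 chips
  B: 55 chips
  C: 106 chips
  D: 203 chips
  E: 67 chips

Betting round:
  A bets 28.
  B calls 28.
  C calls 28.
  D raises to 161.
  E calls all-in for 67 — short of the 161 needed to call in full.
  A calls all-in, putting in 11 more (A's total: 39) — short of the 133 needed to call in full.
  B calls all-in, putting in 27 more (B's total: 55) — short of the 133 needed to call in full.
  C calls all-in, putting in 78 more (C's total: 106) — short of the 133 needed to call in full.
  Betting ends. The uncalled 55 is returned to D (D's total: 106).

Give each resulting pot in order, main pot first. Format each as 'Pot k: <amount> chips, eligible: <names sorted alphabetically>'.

Pot 1: 195 chips, eligible: A, B, C, D, E
Pot 2: 64 chips, eligible: B, C, D, E
Pot 3: 36 chips, eligible: C, D, E
Pot 4: 78 chips, eligible: C, D

Derivation:
Contributions (after 55 returned to D): A=39, B=55, C=106, D=106, E=67
Pot levels (distinct totals of non-folded players): 39, 55, 67, 106
Layer 1-39: 39 each from A, B, C, D, E = 39*5 = 195 chips; eligible A, B, C, D, E
Layer 40-55: 16 each from B, C, D, E = 16*4 = 64 chips; eligible B, C, D, E
Layer 56-67: 12 each from C, D, E = 12*3 = 36 chips; eligible C, D, E
Layer 68-106: 39 each from C, D = 39*2 = 78 chips; eligible C, D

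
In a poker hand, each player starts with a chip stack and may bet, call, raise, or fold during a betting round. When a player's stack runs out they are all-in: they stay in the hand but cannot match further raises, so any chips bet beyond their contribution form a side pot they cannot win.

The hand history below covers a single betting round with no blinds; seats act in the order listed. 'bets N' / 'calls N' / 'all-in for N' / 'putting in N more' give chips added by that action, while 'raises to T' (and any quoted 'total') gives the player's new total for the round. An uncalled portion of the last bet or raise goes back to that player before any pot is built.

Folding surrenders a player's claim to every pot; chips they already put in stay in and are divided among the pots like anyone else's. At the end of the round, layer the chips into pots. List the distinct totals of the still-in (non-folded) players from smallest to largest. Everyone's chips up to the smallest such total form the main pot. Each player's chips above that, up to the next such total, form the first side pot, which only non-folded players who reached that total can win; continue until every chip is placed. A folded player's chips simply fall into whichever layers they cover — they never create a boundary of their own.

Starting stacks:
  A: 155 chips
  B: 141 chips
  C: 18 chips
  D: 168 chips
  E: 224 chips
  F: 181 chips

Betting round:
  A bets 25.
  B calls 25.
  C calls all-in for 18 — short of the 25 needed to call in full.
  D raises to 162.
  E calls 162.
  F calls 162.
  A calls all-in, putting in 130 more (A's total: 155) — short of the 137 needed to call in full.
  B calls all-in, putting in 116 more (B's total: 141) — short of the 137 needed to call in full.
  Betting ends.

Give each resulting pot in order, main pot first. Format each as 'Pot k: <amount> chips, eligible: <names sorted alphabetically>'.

Contributions: A=155, B=141, C=18, D=162, E=162, F=162
Pot levels (distinct totals of non-folded players): 18, 141, 155, 162
Layer 1-18: 18 each from A, B, C, D, E, F = 18*6 = 108 chips; eligible A, B, C, D, E, F
Layer 19-141: 123 each from A, B, D, E, F = 123*5 = 615 chips; eligible A, B, D, E, F
Layer 142-155: 14 each from A, D, E, F = 14*4 = 56 chips; eligible A, D, E, F
Layer 156-162: 7 each from D, E, F = 7*3 = 21 chips; eligible D, E, F

Pot 1: 108 chips, eligible: A, B, C, D, E, F
Pot 2: 615 chips, eligible: A, B, D, E, F
Pot 3: 56 chips, eligible: A, D, E, F
Pot 4: 21 chips, eligible: D, E, F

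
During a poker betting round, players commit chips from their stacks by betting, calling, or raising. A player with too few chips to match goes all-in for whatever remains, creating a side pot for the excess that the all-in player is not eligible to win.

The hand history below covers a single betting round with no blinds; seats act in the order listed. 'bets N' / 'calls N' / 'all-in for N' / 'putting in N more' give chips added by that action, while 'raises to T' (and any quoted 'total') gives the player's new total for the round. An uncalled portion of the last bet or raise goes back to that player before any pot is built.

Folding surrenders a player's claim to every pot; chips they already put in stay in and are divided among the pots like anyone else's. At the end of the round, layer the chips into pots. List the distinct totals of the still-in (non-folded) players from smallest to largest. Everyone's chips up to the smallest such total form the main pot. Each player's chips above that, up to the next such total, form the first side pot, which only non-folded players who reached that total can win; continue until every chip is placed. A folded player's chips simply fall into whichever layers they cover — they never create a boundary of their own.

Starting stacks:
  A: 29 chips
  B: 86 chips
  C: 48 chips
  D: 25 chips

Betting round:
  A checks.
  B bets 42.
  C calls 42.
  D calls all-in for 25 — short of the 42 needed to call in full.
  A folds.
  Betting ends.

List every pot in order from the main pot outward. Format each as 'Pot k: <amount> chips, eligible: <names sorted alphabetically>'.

Pot 1: 75 chips, eligible: B, C, D
Pot 2: 34 chips, eligible: B, C

Derivation:
Contributions: B=42, C=42, D=25
Folded: A
Pot levels (distinct totals of non-folded players): 25, 42
Layer 1-25: 25 each from B, C, D = 25*3 = 75 chips; eligible B, C, D
Layer 26-42: 17 each from B, C = 17*2 = 34 chips; eligible B, C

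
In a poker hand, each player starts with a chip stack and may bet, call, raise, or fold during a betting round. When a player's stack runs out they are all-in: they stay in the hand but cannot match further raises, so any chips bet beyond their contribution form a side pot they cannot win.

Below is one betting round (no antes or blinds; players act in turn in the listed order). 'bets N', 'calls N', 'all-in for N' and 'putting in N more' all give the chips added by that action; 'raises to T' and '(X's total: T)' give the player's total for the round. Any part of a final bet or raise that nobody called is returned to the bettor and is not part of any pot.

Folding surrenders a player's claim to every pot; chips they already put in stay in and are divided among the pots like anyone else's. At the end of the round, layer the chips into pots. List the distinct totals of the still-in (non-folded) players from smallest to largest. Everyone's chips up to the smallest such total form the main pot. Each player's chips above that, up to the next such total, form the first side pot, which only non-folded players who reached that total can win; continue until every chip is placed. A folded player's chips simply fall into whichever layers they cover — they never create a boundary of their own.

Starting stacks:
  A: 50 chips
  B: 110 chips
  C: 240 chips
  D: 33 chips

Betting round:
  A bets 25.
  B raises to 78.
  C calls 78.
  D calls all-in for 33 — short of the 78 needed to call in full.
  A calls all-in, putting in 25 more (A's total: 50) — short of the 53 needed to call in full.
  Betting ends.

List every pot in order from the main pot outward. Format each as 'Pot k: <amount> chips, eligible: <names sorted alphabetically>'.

Pot 1: 132 chips, eligible: A, B, C, D
Pot 2: 51 chips, eligible: A, B, C
Pot 3: 56 chips, eligible: B, C

Derivation:
Contributions: A=50, B=78, C=78, D=33
Pot levels (distinct totals of non-folded players): 33, 50, 78
Layer 1-33: 33 each from A, B, C, D = 33*4 = 132 chips; eligible A, B, C, D
Layer 34-50: 17 each from A, B, C = 17*3 = 51 chips; eligible A, B, C
Layer 51-78: 28 each from B, C = 28*2 = 56 chips; eligible B, C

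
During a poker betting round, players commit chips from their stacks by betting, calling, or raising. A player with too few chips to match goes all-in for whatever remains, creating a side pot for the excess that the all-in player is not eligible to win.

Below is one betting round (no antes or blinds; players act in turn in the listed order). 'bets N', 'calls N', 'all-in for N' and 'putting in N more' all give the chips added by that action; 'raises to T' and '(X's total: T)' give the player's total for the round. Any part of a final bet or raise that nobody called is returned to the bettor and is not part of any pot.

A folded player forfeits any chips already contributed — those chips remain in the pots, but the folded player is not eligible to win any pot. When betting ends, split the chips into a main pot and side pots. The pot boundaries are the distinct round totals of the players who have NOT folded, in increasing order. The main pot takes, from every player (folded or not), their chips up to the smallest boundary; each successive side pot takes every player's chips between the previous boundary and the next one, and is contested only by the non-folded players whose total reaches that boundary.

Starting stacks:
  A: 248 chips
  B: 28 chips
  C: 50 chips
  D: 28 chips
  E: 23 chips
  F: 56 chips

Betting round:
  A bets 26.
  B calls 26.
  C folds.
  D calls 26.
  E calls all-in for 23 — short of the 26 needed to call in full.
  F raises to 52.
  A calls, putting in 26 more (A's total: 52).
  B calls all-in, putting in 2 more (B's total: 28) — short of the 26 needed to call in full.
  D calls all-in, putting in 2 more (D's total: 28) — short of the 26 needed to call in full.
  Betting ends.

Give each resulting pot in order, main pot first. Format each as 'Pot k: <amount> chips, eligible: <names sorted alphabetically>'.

Pot 1: 115 chips, eligible: A, B, D, E, F
Pot 2: 20 chips, eligible: A, B, D, F
Pot 3: 48 chips, eligible: A, F

Derivation:
Contributions: A=52, B=28, D=28, E=23, F=52
Folded: C
Pot levels (distinct totals of non-folded players): 23, 28, 52
Layer 1-23: 23 each from A, B, D, E, F = 23*5 = 115 chips; eligible A, B, D, E, F
Layer 24-28: 5 each from A, B, D, F = 5*4 = 20 chips; eligible A, B, D, F
Layer 29-52: 24 each from A, F = 24*2 = 48 chips; eligible A, F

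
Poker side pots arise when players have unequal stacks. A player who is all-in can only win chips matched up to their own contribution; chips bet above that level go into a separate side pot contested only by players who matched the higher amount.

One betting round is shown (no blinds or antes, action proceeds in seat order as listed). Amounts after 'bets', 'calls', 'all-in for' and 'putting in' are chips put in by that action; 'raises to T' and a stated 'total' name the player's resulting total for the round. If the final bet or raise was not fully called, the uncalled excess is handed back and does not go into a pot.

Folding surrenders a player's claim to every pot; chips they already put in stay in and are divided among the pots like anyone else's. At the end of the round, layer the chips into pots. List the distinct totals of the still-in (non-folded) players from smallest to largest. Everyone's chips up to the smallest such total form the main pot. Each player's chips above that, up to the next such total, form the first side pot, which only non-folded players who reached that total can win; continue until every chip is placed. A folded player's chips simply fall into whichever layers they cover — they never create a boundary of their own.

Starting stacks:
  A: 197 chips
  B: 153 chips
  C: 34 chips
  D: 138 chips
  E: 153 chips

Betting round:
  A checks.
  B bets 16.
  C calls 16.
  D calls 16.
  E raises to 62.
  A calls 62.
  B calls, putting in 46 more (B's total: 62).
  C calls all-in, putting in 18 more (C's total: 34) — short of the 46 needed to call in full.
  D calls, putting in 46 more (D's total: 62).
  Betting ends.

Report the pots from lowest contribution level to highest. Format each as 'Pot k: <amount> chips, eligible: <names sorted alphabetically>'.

Contributions: A=62, B=62, C=34, D=62, E=62
Pot levels (distinct totals of non-folded players): 34, 62
Layer 1-34: 34 each from A, B, C, D, E = 34*5 = 170 chips; eligible A, B, C, D, E
Layer 35-62: 28 each from A, B, D, E = 28*4 = 112 chips; eligible A, B, D, E

Pot 1: 170 chips, eligible: A, B, C, D, E
Pot 2: 112 chips, eligible: A, B, D, E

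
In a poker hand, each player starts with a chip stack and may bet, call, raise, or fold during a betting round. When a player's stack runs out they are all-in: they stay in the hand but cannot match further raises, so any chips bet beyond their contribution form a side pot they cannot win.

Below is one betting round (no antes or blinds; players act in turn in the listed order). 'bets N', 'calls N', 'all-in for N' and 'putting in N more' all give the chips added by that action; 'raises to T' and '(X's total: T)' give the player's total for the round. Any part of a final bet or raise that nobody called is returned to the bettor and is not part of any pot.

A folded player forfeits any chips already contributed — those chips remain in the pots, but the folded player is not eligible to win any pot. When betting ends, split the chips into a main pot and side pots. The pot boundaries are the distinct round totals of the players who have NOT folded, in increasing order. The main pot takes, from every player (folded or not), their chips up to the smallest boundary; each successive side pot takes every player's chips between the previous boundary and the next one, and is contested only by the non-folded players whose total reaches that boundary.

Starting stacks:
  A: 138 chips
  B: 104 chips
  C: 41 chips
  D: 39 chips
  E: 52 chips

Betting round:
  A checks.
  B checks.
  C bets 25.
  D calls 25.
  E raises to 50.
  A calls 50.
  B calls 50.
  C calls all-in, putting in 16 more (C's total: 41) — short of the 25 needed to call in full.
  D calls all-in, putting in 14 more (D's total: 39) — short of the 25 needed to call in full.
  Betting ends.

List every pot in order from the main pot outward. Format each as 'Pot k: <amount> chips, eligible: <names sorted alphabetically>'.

Contributions: A=50, B=50, C=41, D=39, E=50
Pot levels (distinct totals of non-folded players): 39, 41, 50
Layer 1-39: 39 each from A, B, C, D, E = 39*5 = 195 chips; eligible A, B, C, D, E
Layer 40-41: 2 each from A, B, C, E = 2*4 = 8 chips; eligible A, B, C, E
Layer 42-50: 9 each from A, B, E = 9*3 = 27 chips; eligible A, B, E

Pot 1: 195 chips, eligible: A, B, C, D, E
Pot 2: 8 chips, eligible: A, B, C, E
Pot 3: 27 chips, eligible: A, B, E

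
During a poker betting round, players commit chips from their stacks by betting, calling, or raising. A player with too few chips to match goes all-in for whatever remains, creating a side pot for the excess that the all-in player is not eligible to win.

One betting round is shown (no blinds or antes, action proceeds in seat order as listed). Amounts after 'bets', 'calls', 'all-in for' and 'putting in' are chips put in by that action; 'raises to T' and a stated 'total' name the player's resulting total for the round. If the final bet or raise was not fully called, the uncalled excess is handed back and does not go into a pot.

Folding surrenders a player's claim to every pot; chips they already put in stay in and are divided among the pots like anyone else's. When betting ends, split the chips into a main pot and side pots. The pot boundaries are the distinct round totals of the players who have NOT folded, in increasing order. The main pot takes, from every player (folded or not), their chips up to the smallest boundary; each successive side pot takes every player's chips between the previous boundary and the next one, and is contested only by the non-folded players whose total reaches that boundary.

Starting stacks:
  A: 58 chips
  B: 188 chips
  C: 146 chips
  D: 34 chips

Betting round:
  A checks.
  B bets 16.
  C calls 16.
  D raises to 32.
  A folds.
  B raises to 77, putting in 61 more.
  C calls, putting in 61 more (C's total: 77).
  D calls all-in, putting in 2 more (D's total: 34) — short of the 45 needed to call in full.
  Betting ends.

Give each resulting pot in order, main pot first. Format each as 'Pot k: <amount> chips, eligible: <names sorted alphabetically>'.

Contributions: B=77, C=77, D=34
Folded: A
Pot levels (distinct totals of non-folded players): 34, 77
Layer 1-34: 34 each from B, C, D = 34*3 = 102 chips; eligible B, C, D
Layer 35-77: 43 each from B, C = 43*2 = 86 chips; eligible B, C

Pot 1: 102 chips, eligible: B, C, D
Pot 2: 86 chips, eligible: B, C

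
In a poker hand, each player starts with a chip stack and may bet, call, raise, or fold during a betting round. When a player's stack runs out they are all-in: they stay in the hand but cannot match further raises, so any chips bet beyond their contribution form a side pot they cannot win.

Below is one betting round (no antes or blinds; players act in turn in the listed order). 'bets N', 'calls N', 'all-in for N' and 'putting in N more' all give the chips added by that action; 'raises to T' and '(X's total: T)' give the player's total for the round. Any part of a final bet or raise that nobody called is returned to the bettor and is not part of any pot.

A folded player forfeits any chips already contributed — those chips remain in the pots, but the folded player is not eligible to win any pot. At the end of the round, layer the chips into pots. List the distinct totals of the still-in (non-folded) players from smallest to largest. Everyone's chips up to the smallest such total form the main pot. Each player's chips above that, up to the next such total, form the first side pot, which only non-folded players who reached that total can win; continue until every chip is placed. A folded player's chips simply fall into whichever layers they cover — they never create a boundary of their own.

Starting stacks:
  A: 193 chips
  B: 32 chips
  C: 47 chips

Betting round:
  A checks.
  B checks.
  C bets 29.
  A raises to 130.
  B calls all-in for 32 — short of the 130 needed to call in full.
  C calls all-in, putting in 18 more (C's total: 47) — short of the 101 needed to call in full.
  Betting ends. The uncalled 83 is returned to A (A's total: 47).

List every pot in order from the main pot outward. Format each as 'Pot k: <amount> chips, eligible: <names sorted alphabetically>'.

Pot 1: 96 chips, eligible: A, B, C
Pot 2: 30 chips, eligible: A, C

Derivation:
Contributions (after 83 returned to A): A=47, B=32, C=47
Pot levels (distinct totals of non-folded players): 32, 47
Layer 1-32: 32 each from A, B, C = 32*3 = 96 chips; eligible A, B, C
Layer 33-47: 15 each from A, C = 15*2 = 30 chips; eligible A, C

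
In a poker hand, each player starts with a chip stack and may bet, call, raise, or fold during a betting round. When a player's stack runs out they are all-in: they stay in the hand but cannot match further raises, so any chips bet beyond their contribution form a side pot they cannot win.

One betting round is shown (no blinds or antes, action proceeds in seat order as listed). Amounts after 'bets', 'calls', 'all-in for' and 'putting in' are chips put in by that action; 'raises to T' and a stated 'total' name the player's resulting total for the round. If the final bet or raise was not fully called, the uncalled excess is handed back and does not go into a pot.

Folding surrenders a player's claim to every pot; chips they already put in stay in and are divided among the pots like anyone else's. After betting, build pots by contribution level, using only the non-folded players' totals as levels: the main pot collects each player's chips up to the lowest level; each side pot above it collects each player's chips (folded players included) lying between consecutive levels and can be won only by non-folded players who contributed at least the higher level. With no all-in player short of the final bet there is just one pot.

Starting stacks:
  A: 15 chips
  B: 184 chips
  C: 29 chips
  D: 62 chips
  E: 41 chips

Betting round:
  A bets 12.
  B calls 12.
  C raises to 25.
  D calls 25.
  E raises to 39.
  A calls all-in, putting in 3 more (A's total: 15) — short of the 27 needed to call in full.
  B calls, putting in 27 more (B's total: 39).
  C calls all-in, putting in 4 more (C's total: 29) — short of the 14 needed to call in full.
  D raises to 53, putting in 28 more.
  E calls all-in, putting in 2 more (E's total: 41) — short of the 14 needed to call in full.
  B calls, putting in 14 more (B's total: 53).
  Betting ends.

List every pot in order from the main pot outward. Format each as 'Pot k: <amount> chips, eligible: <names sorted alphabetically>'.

Pot 1: 75 chips, eligible: A, B, C, D, E
Pot 2: 56 chips, eligible: B, C, D, E
Pot 3: 36 chips, eligible: B, D, E
Pot 4: 24 chips, eligible: B, D

Derivation:
Contributions: A=15, B=53, C=29, D=53, E=41
Pot levels (distinct totals of non-folded players): 15, 29, 41, 53
Layer 1-15: 15 each from A, B, C, D, E = 15*5 = 75 chips; eligible A, B, C, D, E
Layer 16-29: 14 each from B, C, D, E = 14*4 = 56 chips; eligible B, C, D, E
Layer 30-41: 12 each from B, D, E = 12*3 = 36 chips; eligible B, D, E
Layer 42-53: 12 each from B, D = 12*2 = 24 chips; eligible B, D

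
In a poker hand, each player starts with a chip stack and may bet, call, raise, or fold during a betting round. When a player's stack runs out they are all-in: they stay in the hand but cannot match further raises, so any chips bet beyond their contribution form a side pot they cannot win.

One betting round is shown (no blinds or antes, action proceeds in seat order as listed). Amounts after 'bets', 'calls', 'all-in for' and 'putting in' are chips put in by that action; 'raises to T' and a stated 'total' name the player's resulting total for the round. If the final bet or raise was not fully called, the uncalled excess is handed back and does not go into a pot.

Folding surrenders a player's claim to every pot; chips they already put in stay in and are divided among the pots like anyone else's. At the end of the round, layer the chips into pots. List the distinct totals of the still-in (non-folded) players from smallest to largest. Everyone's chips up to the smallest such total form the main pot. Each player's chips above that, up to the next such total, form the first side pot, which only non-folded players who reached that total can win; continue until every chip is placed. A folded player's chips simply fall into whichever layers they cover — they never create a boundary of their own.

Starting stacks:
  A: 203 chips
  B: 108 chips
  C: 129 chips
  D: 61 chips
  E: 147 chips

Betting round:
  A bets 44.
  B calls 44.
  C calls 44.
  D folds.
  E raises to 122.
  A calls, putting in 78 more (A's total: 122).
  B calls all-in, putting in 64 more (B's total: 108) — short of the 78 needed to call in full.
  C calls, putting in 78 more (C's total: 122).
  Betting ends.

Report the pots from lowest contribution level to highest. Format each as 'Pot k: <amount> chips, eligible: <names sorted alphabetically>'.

Contributions: A=122, B=108, C=122, E=122
Folded: D
Pot levels (distinct totals of non-folded players): 108, 122
Layer 1-108: 108 each from A, B, C, E = 108*4 = 432 chips; eligible A, B, C, E
Layer 109-122: 14 each from A, C, E = 14*3 = 42 chips; eligible A, C, E

Pot 1: 432 chips, eligible: A, B, C, E
Pot 2: 42 chips, eligible: A, C, E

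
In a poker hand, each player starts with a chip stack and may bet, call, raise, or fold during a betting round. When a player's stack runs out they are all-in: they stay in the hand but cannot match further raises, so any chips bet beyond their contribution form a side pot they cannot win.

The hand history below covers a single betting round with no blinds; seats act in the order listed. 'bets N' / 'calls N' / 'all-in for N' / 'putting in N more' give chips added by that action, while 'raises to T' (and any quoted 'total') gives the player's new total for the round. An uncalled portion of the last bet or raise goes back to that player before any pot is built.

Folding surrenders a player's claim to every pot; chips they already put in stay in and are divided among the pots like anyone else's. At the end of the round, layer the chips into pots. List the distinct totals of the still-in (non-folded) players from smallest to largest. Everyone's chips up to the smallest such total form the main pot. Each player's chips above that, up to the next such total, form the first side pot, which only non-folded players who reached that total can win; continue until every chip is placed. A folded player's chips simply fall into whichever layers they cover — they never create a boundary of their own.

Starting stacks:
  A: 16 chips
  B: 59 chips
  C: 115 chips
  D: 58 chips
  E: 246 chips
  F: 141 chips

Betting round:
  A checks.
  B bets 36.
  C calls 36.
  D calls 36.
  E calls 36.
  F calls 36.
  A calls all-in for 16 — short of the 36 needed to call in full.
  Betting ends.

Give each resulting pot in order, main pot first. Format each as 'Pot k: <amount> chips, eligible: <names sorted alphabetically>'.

Pot 1: 96 chips, eligible: A, B, C, D, E, F
Pot 2: 100 chips, eligible: B, C, D, E, F

Derivation:
Contributions: A=16, B=36, C=36, D=36, E=36, F=36
Pot levels (distinct totals of non-folded players): 16, 36
Layer 1-16: 16 each from A, B, C, D, E, F = 16*6 = 96 chips; eligible A, B, C, D, E, F
Layer 17-36: 20 each from B, C, D, E, F = 20*5 = 100 chips; eligible B, C, D, E, F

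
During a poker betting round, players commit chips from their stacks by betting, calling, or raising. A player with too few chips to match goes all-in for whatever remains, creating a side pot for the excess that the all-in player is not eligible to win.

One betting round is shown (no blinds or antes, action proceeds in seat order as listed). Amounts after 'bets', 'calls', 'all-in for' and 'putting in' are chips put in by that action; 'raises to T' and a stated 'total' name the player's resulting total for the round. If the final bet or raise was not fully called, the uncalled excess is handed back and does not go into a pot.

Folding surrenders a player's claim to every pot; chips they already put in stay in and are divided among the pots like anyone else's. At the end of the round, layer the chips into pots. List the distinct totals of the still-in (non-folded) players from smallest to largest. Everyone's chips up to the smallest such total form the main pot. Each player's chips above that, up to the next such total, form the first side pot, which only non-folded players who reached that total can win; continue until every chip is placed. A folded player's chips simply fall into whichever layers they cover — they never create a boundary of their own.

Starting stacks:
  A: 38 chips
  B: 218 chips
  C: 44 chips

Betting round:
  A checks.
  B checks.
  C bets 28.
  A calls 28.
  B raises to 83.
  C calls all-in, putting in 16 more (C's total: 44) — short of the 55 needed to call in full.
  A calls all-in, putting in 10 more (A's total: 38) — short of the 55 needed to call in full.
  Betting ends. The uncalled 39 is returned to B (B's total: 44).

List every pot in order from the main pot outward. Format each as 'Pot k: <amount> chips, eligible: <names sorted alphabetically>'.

Contributions (after 39 returned to B): A=38, B=44, C=44
Pot levels (distinct totals of non-folded players): 38, 44
Layer 1-38: 38 each from A, B, C = 38*3 = 114 chips; eligible A, B, C
Layer 39-44: 6 each from B, C = 6*2 = 12 chips; eligible B, C

Pot 1: 114 chips, eligible: A, B, C
Pot 2: 12 chips, eligible: B, C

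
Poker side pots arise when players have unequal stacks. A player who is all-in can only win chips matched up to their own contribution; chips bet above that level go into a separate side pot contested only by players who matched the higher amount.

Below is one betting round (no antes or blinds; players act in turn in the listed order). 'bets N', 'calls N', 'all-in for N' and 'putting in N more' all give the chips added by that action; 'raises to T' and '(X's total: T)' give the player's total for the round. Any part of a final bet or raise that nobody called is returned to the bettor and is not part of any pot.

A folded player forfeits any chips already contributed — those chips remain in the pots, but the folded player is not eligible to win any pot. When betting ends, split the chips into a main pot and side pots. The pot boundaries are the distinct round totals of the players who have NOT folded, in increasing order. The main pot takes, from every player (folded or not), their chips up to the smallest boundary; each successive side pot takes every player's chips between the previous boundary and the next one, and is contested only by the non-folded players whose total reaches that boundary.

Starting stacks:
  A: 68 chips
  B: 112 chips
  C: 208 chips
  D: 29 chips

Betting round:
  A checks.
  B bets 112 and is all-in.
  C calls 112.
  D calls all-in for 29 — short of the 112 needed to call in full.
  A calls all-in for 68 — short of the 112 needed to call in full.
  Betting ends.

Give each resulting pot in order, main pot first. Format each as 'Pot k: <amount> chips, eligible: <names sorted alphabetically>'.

Contributions: A=68, B=112, C=112, D=29
Pot levels (distinct totals of non-folded players): 29, 68, 112
Layer 1-29: 29 each from A, B, C, D = 29*4 = 116 chips; eligible A, B, C, D
Layer 30-68: 39 each from A, B, C = 39*3 = 117 chips; eligible A, B, C
Layer 69-112: 44 each from B, C = 44*2 = 88 chips; eligible B, C

Pot 1: 116 chips, eligible: A, B, C, D
Pot 2: 117 chips, eligible: A, B, C
Pot 3: 88 chips, eligible: B, C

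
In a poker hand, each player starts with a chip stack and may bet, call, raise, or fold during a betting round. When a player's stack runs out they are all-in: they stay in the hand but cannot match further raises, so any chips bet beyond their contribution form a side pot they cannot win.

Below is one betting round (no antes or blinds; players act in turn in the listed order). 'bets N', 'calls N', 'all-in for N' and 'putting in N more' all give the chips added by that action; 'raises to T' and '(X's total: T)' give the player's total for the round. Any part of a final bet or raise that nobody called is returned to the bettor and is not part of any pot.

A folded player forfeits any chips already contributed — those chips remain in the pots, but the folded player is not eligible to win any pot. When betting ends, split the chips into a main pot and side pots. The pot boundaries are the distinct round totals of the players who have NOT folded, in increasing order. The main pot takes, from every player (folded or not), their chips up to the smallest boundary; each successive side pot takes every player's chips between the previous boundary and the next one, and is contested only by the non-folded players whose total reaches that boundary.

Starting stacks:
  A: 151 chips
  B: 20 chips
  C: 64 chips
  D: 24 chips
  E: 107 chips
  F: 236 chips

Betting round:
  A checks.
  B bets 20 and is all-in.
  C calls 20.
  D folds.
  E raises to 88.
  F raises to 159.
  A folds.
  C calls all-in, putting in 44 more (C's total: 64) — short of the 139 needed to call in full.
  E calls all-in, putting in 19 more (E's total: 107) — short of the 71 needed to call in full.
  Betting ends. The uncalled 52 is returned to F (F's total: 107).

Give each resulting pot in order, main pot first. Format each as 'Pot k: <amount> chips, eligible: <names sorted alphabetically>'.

Pot 1: 80 chips, eligible: B, C, E, F
Pot 2: 132 chips, eligible: C, E, F
Pot 3: 86 chips, eligible: E, F

Derivation:
Contributions (after 52 returned to F): B=20, C=64, E=107, F=107
Folded: A, D
Pot levels (distinct totals of non-folded players): 20, 64, 107
Layer 1-20: 20 each from B, C, E, F = 20*4 = 80 chips; eligible B, C, E, F
Layer 21-64: 44 each from C, E, F = 44*3 = 132 chips; eligible C, E, F
Layer 65-107: 43 each from E, F = 43*2 = 86 chips; eligible E, F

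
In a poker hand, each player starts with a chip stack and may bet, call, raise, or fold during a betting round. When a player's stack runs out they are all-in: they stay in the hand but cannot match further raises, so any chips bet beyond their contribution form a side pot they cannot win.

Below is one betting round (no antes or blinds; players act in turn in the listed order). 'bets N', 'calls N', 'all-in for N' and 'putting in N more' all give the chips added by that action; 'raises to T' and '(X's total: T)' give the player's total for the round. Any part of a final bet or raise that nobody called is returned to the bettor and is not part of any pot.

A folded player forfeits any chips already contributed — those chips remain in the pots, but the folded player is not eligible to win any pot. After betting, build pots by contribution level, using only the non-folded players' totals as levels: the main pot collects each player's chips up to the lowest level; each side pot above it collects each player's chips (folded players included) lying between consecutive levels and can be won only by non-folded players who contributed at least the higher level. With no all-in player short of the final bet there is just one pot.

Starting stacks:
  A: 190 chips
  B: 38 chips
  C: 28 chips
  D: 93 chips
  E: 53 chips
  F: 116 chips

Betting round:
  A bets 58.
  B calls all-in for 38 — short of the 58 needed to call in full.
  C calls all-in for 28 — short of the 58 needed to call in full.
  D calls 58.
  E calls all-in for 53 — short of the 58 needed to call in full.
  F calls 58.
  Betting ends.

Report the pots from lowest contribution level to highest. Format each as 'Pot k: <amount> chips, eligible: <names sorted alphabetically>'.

Contributions: A=58, B=38, C=28, D=58, E=53, F=58
Pot levels (distinct totals of non-folded players): 28, 38, 53, 58
Layer 1-28: 28 each from A, B, C, D, E, F = 28*6 = 168 chips; eligible A, B, C, D, E, F
Layer 29-38: 10 each from A, B, D, E, F = 10*5 = 50 chips; eligible A, B, D, E, F
Layer 39-53: 15 each from A, D, E, F = 15*4 = 60 chips; eligible A, D, E, F
Layer 54-58: 5 each from A, D, F = 5*3 = 15 chips; eligible A, D, F

Pot 1: 168 chips, eligible: A, B, C, D, E, F
Pot 2: 50 chips, eligible: A, B, D, E, F
Pot 3: 60 chips, eligible: A, D, E, F
Pot 4: 15 chips, eligible: A, D, F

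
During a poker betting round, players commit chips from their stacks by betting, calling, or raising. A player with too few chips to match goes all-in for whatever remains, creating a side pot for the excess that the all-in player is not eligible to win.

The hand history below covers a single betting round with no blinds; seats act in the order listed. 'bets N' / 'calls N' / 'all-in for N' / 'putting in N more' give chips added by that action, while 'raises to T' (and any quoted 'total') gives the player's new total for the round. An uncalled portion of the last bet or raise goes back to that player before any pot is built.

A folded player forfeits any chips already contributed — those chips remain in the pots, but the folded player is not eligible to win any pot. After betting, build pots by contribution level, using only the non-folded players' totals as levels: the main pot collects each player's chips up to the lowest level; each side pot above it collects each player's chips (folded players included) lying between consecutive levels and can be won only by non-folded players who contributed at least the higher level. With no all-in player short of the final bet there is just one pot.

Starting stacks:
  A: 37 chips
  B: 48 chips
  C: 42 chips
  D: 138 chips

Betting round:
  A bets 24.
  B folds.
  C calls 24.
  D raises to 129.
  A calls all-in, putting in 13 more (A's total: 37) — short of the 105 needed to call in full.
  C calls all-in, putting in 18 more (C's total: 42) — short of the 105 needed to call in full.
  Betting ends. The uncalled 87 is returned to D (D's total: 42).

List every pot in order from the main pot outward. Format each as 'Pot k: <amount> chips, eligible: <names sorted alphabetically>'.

Contributions (after 87 returned to D): A=37, C=42, D=42
Folded: B
Pot levels (distinct totals of non-folded players): 37, 42
Layer 1-37: 37 each from A, C, D = 37*3 = 111 chips; eligible A, C, D
Layer 38-42: 5 each from C, D = 5*2 = 10 chips; eligible C, D

Pot 1: 111 chips, eligible: A, C, D
Pot 2: 10 chips, eligible: C, D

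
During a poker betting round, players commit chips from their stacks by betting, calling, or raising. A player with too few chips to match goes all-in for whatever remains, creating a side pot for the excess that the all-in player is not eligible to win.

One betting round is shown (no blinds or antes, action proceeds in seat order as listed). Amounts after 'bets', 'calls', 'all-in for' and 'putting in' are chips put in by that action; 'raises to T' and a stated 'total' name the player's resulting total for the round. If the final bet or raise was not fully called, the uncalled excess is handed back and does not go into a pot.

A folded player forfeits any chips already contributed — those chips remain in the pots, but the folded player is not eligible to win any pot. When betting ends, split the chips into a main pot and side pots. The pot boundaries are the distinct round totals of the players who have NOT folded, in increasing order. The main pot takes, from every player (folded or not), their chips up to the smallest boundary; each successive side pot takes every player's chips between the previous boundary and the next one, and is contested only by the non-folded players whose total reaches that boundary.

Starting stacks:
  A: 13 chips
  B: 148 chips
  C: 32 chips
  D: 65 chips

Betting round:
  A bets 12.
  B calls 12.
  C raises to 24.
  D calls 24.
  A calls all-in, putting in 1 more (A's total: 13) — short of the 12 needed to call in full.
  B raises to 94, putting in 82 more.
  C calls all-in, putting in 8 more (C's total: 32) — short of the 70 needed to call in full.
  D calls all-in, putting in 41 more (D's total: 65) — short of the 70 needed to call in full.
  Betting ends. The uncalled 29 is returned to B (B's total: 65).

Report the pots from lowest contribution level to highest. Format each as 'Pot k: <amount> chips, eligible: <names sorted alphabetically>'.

Contributions (after 29 returned to B): A=13, B=65, C=32, D=65
Pot levels (distinct totals of non-folded players): 13, 32, 65
Layer 1-13: 13 each from A, B, C, D = 13*4 = 52 chips; eligible A, B, C, D
Layer 14-32: 19 each from B, C, D = 19*3 = 57 chips; eligible B, C, D
Layer 33-65: 33 each from B, D = 33*2 = 66 chips; eligible B, D

Pot 1: 52 chips, eligible: A, B, C, D
Pot 2: 57 chips, eligible: B, C, D
Pot 3: 66 chips, eligible: B, D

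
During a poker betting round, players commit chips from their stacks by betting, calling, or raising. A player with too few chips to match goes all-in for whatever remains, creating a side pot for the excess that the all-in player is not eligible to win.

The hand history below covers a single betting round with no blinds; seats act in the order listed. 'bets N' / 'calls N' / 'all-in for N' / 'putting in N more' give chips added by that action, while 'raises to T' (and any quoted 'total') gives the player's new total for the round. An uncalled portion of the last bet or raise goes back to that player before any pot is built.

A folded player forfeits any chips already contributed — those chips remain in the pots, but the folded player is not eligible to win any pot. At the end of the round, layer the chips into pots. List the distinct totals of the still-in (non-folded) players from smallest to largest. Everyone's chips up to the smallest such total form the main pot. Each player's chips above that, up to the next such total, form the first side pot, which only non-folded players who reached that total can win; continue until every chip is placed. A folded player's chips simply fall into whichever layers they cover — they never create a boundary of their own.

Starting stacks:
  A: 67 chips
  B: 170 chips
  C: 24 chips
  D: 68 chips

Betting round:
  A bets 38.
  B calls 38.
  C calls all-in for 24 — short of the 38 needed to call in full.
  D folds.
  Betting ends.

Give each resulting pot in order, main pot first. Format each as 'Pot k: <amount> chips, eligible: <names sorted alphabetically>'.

Contributions: A=38, B=38, C=24
Folded: D
Pot levels (distinct totals of non-folded players): 24, 38
Layer 1-24: 24 each from A, B, C = 24*3 = 72 chips; eligible A, B, C
Layer 25-38: 14 each from A, B = 14*2 = 28 chips; eligible A, B

Pot 1: 72 chips, eligible: A, B, C
Pot 2: 28 chips, eligible: A, B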